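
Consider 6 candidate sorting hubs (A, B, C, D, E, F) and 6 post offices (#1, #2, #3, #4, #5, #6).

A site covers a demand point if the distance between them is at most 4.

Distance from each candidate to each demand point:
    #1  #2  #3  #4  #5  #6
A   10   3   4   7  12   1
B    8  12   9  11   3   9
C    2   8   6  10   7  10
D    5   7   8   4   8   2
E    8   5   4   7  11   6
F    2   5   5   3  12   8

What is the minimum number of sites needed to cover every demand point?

Coverage sets (demand points within 4 of each site):
  A: {#2, #3, #6}
  B: {#5}
  C: {#1}
  D: {#4, #6}
  E: {#3}
  F: {#1, #4}
No 2 sites suffice: every size-2 union leaves at least one demand point uncovered.
But {A, B, F} covers everything, so the minimum is 3.

3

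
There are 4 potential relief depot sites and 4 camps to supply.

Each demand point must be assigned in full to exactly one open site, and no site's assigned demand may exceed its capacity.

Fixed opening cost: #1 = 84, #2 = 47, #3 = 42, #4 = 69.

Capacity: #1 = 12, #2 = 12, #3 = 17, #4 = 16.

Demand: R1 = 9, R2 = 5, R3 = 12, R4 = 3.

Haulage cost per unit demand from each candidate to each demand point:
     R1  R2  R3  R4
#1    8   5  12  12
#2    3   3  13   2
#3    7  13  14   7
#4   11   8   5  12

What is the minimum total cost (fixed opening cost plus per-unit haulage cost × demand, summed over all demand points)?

302

Open {#2, #3, #4}; cheapest assignment that respects the capacities:
  #2 (cap 12, load 8): R2, R4 — cost 5×3 + 3×2 = 21
  #3 (cap 17, load 9): R1 — cost 9×7 = 63
  #4 (cap 16, load 12): R3 — cost 12×5 = 60
  Shipping 144, fixed 158 → total 302.
  Any other capacity-feasible assignment to {#2, #3, #4} ships for at least 144.
Compare {#1, #2, #4}: its best feasible assignment gives total 318.
Compare {#3, #4}: its best feasible assignment gives total 320.
Every other set of open sites that can feasibly serve all demand totals ≥ 318 even under its best assignment. Minimum: 302.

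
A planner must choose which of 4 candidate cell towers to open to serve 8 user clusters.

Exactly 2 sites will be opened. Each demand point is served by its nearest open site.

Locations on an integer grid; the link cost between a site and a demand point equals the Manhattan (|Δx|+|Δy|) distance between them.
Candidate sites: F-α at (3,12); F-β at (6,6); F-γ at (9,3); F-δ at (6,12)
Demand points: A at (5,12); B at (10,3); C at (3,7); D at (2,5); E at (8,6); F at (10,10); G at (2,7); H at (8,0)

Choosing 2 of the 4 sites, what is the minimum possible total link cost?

36

Open {F-β, F-γ}.
  A→F-β 7, B→F-γ 1, C→F-β 4, D→F-β 5, E→F-β 2, F→F-β 8, G→F-β 5, H→F-γ 4  ⇒ total 36.
Compare {F-α, F-γ}: total 38.
Compare {F-β, F-δ}: total 38.
No size-2 selection does better; minimum is 36.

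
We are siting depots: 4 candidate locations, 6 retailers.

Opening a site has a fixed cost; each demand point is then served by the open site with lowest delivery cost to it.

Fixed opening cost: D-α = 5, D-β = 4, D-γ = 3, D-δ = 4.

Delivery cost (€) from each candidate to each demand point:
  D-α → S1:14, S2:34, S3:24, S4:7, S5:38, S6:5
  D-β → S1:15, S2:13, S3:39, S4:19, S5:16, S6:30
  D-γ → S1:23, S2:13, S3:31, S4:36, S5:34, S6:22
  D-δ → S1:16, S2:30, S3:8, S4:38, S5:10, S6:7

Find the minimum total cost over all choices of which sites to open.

69

Open {D-α, D-γ, D-δ}: assign each demand point to its cheapest open site.
  S1→D-α 14, S2→D-γ 13, S3→D-δ 8, S4→D-α 7, S5→D-δ 10, S6→D-α 5
  delivery cost 57, fixed 12 → total 69.
Compare {D-α, D-β, D-δ}: delivery cost 57 + fixed 13 = 70.
Compare {D-α, D-β, D-γ, D-δ}: delivery cost 57 + fixed 16 = 73.
Compare {D-β, D-δ}: delivery cost 72 + fixed 8 = 80.
All other subsets cost ≥ 70. Minimum total cost: 69.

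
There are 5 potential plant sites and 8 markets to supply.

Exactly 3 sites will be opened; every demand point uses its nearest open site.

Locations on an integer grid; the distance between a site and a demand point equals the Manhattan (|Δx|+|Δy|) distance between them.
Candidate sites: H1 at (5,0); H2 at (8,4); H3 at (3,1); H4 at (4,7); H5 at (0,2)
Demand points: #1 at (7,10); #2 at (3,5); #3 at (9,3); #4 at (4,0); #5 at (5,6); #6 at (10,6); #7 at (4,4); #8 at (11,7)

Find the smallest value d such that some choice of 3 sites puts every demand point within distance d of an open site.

6

Open {H1, H2, H4}.
  Farthest demand point is #1 at distance 6 (to H4); all others are ≤ 6.
With {H2, H3, H4} the worst case is 6.
With {H2, H4, H5} the worst case is 6.
No size-3 selection achieves below 6.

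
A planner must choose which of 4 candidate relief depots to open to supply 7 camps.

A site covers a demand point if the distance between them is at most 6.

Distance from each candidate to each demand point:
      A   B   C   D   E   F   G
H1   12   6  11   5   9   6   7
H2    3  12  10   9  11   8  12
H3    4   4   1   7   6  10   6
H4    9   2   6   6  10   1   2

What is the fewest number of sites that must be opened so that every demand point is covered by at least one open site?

Coverage sets (demand points within 6 of each site):
  H1: {B, D, F}
  H2: {A}
  H3: {A, B, C, E, G}
  H4: {B, C, D, F, G}
No single site covers all 7 demand points.
But {H1, H3} covers everything, so the minimum is 2.

2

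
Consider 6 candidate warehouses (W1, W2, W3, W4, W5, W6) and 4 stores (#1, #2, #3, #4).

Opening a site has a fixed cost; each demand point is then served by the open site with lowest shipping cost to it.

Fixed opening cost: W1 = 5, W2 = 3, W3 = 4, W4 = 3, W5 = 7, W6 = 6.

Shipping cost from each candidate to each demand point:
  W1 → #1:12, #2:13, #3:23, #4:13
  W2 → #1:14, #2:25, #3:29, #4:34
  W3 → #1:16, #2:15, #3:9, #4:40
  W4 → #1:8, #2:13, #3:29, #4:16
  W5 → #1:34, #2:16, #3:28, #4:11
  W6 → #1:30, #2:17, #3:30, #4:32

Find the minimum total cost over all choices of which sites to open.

53

Open {W3, W4}: assign each demand point to its cheapest open site.
  #1→W4 8, #2→W4 13, #3→W3 9, #4→W4 16
  shipping cost 46, fixed 7 → total 53.
Compare {W1, W3, W4}: shipping cost 43 + fixed 12 = 55.
Compare {W3, W4, W5}: shipping cost 41 + fixed 14 = 55.
Compare {W1, W3}: shipping cost 47 + fixed 9 = 56.
All other subsets cost ≥ 55. Minimum total cost: 53.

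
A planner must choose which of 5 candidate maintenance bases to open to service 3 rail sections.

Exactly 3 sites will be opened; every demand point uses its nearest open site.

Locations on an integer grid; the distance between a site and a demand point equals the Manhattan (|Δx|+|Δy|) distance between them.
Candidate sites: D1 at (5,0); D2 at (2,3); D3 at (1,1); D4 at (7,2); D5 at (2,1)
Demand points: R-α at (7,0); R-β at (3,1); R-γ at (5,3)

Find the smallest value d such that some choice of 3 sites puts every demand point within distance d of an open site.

Open {D1, D2, D3}.
  Farthest demand point is R-γ at distance 3 (to D1); all others are ≤ 3.
With {D1, D2, D4} the worst case is 3.
With {D1, D2, D5} the worst case is 3.
No size-3 selection achieves below 3.

3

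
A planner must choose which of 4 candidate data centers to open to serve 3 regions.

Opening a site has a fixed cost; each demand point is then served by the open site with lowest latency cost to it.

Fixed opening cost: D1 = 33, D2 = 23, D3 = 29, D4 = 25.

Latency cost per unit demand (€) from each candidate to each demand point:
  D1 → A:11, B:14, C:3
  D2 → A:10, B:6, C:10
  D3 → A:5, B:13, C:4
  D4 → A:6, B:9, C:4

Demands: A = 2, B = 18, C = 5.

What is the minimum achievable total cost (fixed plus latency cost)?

Open {D2, D4}: assign each demand point to its cheapest open site.
  A→D4 2×6=12, B→D2 18×6=108, C→D4 5×4=20
  latency cost 140, fixed 48 → total 188.
Compare {D2, D3}: latency cost 138 + fixed 52 = 190.
Compare {D1, D2}: latency cost 143 + fixed 56 = 199.
Compare {D2}: latency cost 178 + fixed 23 = 201.
All other subsets cost ≥ 190. Minimum total cost: 188.

188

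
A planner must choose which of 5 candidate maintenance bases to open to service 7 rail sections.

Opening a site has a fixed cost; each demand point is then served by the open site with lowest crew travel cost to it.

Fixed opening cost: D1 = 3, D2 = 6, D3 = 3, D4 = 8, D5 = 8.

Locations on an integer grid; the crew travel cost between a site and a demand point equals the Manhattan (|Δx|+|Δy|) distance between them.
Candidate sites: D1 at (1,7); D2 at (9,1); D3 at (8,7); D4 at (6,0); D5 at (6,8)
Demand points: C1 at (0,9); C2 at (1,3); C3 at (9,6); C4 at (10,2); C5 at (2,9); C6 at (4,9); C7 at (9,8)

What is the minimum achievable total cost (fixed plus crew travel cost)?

Open {D1, D3}: assign each demand point to its cheapest open site.
  C1→D1 3, C2→D1 4, C3→D3 2, C4→D3 7, C5→D1 3, C6→D1 5, C7→D3 2
  crew travel cost 26, fixed 6 → total 32.
Compare {D1, D2, D3}: crew travel cost 21 + fixed 12 = 33.
Compare {D1, D2}: crew travel cost 29 + fixed 9 = 38.
Compare {D1, D3, D5}: crew travel cost 24 + fixed 14 = 38.
All other subsets cost ≥ 33. Minimum total cost: 32.

32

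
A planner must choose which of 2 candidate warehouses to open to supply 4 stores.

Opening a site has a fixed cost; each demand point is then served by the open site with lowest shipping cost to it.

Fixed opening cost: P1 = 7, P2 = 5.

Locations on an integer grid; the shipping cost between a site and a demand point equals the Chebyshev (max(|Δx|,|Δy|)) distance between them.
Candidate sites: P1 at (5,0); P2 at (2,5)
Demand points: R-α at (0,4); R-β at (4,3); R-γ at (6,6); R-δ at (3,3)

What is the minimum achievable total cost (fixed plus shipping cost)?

Open {P2}: assign each demand point to its cheapest open site.
  R-α→P2 2, R-β→P2 2, R-γ→P2 4, R-δ→P2 2
  shipping cost 10, fixed 5 → total 15.
Compare {P1, P2}: shipping cost 10 + fixed 12 = 22.
Compare {P1}: shipping cost 17 + fixed 7 = 24.

15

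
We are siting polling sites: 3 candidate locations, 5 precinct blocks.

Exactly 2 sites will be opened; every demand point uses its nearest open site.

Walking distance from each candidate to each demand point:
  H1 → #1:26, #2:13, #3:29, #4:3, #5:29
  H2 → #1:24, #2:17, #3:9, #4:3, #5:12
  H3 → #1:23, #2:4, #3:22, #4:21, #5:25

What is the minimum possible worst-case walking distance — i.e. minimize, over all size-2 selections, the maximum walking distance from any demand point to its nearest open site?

23

Open {H2, H3}.
  Farthest demand point is #1 at walking distance 23 (to H3); all others are ≤ 23.
With {H1, H2} the worst case is 24.
With {H1, H3} the worst case is 25.
No size-2 selection achieves below 23.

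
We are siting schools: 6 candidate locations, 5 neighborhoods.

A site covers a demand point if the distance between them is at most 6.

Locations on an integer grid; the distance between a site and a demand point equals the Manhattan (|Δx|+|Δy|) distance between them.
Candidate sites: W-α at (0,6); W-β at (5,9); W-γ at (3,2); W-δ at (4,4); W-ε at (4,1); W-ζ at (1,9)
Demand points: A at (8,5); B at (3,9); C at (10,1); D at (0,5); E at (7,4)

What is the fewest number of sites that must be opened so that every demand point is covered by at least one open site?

2

Coverage sets (demand points within 6 of each site):
  W-α: {B, D}
  W-β: {B}
  W-γ: {D, E}
  W-δ: {A, B, D, E}
  W-ε: {C, E}
  W-ζ: {B, D}
No single site covers all 5 demand points.
But {W-δ, W-ε} covers everything, so the minimum is 2.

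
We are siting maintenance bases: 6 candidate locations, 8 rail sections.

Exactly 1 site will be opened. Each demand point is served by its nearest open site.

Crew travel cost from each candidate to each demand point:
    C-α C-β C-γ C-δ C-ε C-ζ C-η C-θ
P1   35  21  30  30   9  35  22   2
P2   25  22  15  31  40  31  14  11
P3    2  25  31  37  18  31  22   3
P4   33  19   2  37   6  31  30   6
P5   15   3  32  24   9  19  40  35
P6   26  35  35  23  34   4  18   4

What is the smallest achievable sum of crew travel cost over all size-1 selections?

164

Open {P4}.
  C-α→P4 33, C-β→P4 19, C-γ→P4 2, C-δ→P4 37, C-ε→P4 6, C-ζ→P4 31, C-η→P4 30, C-θ→P4 6  ⇒ total 164.
Compare {P3}: total 169.
Compare {P5}: total 177.
No size-1 selection does better; minimum is 164.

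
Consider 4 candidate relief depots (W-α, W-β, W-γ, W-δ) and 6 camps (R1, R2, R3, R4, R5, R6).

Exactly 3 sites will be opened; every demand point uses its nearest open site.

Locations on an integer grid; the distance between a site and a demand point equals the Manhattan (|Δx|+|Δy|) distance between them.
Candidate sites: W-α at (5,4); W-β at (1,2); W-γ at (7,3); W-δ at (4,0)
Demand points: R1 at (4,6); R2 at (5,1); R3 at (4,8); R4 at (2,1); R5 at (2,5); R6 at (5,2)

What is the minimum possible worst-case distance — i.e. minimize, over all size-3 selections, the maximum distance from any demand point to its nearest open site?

5

Open {W-α, W-β, W-γ}.
  Farthest demand point is R3 at distance 5 (to W-α); all others are ≤ 5.
With {W-α, W-β, W-δ} the worst case is 5.
With {W-α, W-γ, W-δ} the worst case is 5.
No size-3 selection achieves below 5.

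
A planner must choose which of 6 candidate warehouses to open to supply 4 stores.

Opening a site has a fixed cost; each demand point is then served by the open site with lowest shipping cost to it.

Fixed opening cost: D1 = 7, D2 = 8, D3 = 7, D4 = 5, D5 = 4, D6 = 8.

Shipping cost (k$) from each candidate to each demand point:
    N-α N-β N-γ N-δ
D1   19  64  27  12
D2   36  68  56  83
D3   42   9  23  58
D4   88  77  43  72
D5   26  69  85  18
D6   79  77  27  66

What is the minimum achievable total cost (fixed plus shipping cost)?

77

Open {D1, D3}: assign each demand point to its cheapest open site.
  N-α→D1 19, N-β→D3 9, N-γ→D3 23, N-δ→D1 12
  shipping cost 63, fixed 14 → total 77.
Compare {D1, D3, D5}: shipping cost 63 + fixed 18 = 81.
Compare {D1, D3, D4}: shipping cost 63 + fixed 19 = 82.
Compare {D1, D2, D3}: shipping cost 63 + fixed 22 = 85.
All other subsets cost ≥ 81. Minimum total cost: 77.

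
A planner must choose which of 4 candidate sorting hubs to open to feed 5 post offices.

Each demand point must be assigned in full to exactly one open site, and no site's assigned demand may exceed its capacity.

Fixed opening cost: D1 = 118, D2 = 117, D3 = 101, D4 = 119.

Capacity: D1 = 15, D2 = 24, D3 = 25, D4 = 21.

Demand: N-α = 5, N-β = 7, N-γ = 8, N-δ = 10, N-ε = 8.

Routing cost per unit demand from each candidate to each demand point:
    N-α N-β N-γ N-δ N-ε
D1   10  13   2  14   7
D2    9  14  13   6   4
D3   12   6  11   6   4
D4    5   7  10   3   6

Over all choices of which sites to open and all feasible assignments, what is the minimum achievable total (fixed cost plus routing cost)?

419

Open {D1, D3}; cheapest assignment that respects the capacities:
  D1 (cap 15, load 13): N-α, N-γ — cost 5×10 + 8×2 = 66
  D3 (cap 25, load 25): N-β, N-δ, N-ε — cost 7×6 + 10×6 + 8×4 = 134
  Shipping 200, fixed 219 → total 419.
  Any other capacity-feasible assignment to {D1, D3} ships for at least 200.
Compare {D3, D4}: its best feasible assignment gives total 437.
Compare {D1, D2}: its best feasible assignment gives total 479.
Every other set of open sites that can feasibly serve all demand totals ≥ 437 even under its best assignment. Minimum: 419.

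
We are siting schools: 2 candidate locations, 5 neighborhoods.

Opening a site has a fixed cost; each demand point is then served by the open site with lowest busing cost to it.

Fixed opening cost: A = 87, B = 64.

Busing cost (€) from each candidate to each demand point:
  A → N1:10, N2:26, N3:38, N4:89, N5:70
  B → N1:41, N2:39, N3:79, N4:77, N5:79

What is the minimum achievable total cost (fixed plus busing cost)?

320

Open {A}: assign each demand point to its cheapest open site.
  N1→A 10, N2→A 26, N3→A 38, N4→A 89, N5→A 70
  busing cost 233, fixed 87 → total 320.
Compare {A, B}: busing cost 221 + fixed 151 = 372.
Compare {B}: busing cost 315 + fixed 64 = 379.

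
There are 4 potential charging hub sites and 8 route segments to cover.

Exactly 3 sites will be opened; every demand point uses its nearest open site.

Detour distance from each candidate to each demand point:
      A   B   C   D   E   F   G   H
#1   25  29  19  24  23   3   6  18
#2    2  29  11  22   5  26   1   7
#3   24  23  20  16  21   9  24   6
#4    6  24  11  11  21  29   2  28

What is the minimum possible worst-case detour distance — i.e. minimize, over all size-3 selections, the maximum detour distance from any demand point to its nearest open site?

23

Open {#1, #2, #3}.
  Farthest demand point is B at detour distance 23 (to #3); all others are ≤ 23.
With {#1, #3, #4} the worst case is 23.
With {#2, #3, #4} the worst case is 23.
No size-3 selection achieves below 23.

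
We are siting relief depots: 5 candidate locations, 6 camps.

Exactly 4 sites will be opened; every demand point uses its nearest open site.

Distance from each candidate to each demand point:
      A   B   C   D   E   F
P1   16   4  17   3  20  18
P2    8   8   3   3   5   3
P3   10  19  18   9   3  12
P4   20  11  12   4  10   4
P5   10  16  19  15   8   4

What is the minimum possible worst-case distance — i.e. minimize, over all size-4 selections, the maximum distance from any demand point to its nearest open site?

8

Open {P1, P2, P3, P4}.
  Farthest demand point is A at distance 8 (to P2); all others are ≤ 8.
With {P1, P2, P3, P5} the worst case is 8.
With {P1, P2, P4, P5} the worst case is 8.
No size-4 selection achieves below 8.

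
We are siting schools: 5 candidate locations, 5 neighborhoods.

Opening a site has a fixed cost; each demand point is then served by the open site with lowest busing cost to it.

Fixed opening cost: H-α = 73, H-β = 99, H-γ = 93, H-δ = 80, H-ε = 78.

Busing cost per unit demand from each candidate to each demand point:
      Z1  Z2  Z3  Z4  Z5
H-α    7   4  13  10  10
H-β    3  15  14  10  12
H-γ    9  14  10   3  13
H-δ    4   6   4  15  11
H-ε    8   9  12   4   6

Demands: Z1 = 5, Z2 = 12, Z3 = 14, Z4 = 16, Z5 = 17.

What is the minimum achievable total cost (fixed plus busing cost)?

472

Open {H-δ, H-ε}: assign each demand point to its cheapest open site.
  Z1→H-δ 5×4=20, Z2→H-δ 12×6=72, Z3→H-δ 14×4=56, Z4→H-ε 16×4=64, Z5→H-ε 17×6=102
  busing cost 314, fixed 158 → total 472.
Compare {H-α, H-δ, H-ε}: busing cost 290 + fixed 231 = 521.
Compare {H-γ, H-δ, H-ε}: busing cost 298 + fixed 251 = 549.
Compare {H-γ, H-δ}: busing cost 383 + fixed 173 = 556.
All other subsets cost ≥ 521. Minimum total cost: 472.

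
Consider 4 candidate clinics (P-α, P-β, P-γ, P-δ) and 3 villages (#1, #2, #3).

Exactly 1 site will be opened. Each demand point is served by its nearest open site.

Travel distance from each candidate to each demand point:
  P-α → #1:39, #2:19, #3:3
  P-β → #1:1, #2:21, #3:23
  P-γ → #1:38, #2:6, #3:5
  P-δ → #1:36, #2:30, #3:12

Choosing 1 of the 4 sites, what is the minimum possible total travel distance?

45

Open {P-β}.
  #1→P-β 1, #2→P-β 21, #3→P-β 23  ⇒ total 45.
Compare {P-γ}: total 49.
Compare {P-α}: total 61.
No size-1 selection does better; minimum is 45.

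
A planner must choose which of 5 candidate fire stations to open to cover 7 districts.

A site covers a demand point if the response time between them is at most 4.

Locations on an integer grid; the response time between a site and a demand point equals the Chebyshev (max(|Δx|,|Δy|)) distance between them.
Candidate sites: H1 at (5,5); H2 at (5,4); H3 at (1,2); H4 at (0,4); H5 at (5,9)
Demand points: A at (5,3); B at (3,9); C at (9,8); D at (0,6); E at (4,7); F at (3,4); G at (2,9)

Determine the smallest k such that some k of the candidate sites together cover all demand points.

Coverage sets (demand points within 4 of each site):
  H1: {A, B, C, E, F, G}
  H2: {A, C, E, F}
  H3: {A, D, F}
  H4: {D, E, F}
  H5: {B, C, E, G}
No single site covers all 7 demand points.
But {H1, H3} covers everything, so the minimum is 2.

2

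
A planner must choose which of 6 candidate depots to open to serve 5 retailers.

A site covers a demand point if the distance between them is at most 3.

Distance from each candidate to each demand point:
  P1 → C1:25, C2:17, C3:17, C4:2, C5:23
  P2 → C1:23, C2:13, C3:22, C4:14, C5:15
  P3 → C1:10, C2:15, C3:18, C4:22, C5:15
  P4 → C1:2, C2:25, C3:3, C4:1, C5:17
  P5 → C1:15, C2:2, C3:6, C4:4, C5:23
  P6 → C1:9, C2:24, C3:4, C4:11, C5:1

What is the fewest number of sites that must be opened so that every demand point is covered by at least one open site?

Coverage sets (demand points within 3 of each site):
  P1: {C4}
  P2: {}
  P3: {}
  P4: {C1, C3, C4}
  P5: {C2}
  P6: {C5}
No 2 sites suffice: every size-2 union leaves at least one demand point uncovered.
But {P4, P5, P6} covers everything, so the minimum is 3.

3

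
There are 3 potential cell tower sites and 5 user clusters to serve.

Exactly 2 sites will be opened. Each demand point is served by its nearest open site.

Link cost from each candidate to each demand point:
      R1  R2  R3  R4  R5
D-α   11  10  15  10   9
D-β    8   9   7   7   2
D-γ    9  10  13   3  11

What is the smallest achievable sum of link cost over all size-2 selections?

Open {D-β, D-γ}.
  R1→D-β 8, R2→D-β 9, R3→D-β 7, R4→D-γ 3, R5→D-β 2  ⇒ total 29.
Compare {D-α, D-β}: total 33.
Compare {D-α, D-γ}: total 44.

29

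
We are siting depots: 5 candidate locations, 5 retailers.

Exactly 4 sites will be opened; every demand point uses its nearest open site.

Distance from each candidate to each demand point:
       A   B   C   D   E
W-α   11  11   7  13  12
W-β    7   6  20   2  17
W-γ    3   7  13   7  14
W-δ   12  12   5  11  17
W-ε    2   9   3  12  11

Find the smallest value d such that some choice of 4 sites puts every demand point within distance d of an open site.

11

Open {W-α, W-β, W-γ, W-ε}.
  Farthest demand point is E at distance 11 (to W-ε); all others are ≤ 11.
With {W-α, W-β, W-δ, W-ε} the worst case is 11.
With {W-α, W-γ, W-δ, W-ε} the worst case is 11.
No size-4 selection achieves below 11.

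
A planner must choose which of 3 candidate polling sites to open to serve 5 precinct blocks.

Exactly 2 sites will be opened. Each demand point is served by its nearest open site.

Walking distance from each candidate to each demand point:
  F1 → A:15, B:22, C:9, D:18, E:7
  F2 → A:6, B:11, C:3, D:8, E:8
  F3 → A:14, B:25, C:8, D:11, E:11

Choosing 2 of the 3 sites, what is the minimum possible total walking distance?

Open {F1, F2}.
  A→F2 6, B→F2 11, C→F2 3, D→F2 8, E→F1 7  ⇒ total 35.
Compare {F2, F3}: total 36.
Compare {F1, F3}: total 62.

35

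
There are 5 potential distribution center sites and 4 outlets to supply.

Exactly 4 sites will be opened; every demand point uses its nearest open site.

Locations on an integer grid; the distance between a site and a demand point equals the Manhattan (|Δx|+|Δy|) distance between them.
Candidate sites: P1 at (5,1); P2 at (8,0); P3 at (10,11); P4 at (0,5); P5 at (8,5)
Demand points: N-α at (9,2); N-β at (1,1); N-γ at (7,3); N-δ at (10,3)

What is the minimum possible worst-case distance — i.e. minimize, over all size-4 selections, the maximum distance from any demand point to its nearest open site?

4

Open {P1, P2, P3, P5}.
  Farthest demand point is N-β at distance 4 (to P1); all others are ≤ 4.
With {P1, P2, P4, P5} the worst case is 4.
With {P1, P3, P4, P5} the worst case is 4.
No size-4 selection achieves below 4.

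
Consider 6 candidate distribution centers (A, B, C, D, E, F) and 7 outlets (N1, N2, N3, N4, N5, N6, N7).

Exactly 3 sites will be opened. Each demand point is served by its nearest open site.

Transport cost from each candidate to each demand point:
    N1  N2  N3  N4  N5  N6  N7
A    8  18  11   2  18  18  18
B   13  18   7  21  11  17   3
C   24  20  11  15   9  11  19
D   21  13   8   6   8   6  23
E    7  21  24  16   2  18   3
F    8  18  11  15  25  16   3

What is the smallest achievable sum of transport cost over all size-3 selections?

41

Open {A, D, E}.
  N1→E 7, N2→D 13, N3→D 8, N4→A 2, N5→E 2, N6→D 6, N7→E 3  ⇒ total 41.
Compare {B, D, E}: total 44.
Compare {C, D, E}: total 45.
No size-3 selection does better; minimum is 41.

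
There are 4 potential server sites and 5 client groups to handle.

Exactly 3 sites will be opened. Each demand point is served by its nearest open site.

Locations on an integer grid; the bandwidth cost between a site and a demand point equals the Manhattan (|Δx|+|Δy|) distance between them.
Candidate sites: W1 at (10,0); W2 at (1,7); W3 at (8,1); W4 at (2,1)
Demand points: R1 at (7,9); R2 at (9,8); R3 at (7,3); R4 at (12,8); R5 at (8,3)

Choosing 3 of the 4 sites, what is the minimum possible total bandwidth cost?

31

Open {W1, W2, W3}.
  R1→W2 8, R2→W3 8, R3→W3 3, R4→W1 10, R5→W3 2  ⇒ total 31.
Compare {W1, W3, W4}: total 32.
Compare {W2, W3, W4}: total 32.
No size-3 selection does better; minimum is 31.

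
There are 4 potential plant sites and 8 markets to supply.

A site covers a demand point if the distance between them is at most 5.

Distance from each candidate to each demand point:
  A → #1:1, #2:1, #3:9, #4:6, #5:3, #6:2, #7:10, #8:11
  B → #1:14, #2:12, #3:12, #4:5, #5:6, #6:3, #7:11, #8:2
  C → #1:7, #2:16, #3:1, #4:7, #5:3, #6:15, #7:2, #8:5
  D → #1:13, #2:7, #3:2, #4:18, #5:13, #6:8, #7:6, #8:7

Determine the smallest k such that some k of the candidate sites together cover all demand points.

Coverage sets (demand points within 5 of each site):
  A: {#1, #2, #5, #6}
  B: {#4, #6, #8}
  C: {#3, #5, #7, #8}
  D: {#3}
No 2 sites suffice: every size-2 union leaves at least one demand point uncovered.
But {A, B, C} covers everything, so the minimum is 3.

3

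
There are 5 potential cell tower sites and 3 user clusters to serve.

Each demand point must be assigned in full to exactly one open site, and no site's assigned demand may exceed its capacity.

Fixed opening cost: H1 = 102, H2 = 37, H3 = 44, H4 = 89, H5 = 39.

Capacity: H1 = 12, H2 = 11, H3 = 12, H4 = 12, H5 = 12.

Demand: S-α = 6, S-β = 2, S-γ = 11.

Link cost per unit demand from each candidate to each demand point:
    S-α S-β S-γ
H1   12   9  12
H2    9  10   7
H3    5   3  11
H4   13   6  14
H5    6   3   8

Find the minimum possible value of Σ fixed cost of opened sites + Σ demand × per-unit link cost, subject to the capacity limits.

Open {H2, H3}; cheapest assignment that respects the capacities:
  H2 (cap 11, load 11): S-γ — cost 11×7 = 77
  H3 (cap 12, load 8): S-α, S-β — cost 6×5 + 2×3 = 36
  Shipping 113, fixed 81 → total 194.
  Any other capacity-feasible assignment to {H2, H3} ships for at least 113.
Compare {H2, H5}: its best feasible assignment gives total 195.
Compare {H3, H5}: its best feasible assignment gives total 207.
Every other set of open sites that can feasibly serve all demand totals ≥ 195 even under its best assignment. Minimum: 194.

194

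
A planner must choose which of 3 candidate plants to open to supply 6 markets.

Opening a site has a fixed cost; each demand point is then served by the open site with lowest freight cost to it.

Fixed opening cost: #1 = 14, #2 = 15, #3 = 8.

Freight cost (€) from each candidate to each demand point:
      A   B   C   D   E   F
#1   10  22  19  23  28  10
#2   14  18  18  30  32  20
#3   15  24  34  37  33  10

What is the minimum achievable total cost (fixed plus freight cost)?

126

Open {#1}: assign each demand point to its cheapest open site.
  A→#1 10, B→#1 22, C→#1 19, D→#1 23, E→#1 28, F→#1 10
  freight cost 112, fixed 14 → total 126.
Compare {#1, #3}: freight cost 112 + fixed 22 = 134.
Compare {#1, #2}: freight cost 107 + fixed 29 = 136.
Compare {#1, #2, #3}: freight cost 107 + fixed 37 = 144.
All other subsets cost ≥ 134. Minimum total cost: 126.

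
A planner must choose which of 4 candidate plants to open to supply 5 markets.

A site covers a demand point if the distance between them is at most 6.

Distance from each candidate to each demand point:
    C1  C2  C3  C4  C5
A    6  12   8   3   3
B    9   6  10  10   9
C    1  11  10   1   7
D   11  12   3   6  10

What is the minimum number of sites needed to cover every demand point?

3

Coverage sets (demand points within 6 of each site):
  A: {C1, C4, C5}
  B: {C2}
  C: {C1, C4}
  D: {C3, C4}
No 2 sites suffice: every size-2 union leaves at least one demand point uncovered.
But {A, B, D} covers everything, so the minimum is 3.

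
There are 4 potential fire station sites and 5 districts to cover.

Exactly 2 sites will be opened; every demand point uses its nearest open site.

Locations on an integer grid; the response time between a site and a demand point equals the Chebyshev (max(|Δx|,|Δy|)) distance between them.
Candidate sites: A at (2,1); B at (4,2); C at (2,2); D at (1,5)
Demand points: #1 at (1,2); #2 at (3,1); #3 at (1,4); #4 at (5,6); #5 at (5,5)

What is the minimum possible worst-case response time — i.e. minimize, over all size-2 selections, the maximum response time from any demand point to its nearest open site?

Open {A, B}.
  Farthest demand point is #4 at response time 4 (to B); all others are ≤ 4.
With {A, C} the worst case is 4.
With {A, D} the worst case is 4.
No size-2 selection achieves below 4.

4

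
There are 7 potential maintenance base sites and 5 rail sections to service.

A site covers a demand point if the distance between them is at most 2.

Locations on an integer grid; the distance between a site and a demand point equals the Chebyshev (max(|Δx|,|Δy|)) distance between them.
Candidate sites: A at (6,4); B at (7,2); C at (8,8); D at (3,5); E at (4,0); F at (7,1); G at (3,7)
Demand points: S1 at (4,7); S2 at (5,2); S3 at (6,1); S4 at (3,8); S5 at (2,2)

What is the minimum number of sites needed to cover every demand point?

2

Coverage sets (demand points within 2 of each site):
  A: {S2}
  B: {S2, S3}
  C: {}
  D: {S1}
  E: {S2, S3, S5}
  F: {S2, S3}
  G: {S1, S4}
No single site covers all 5 demand points.
But {E, G} covers everything, so the minimum is 2.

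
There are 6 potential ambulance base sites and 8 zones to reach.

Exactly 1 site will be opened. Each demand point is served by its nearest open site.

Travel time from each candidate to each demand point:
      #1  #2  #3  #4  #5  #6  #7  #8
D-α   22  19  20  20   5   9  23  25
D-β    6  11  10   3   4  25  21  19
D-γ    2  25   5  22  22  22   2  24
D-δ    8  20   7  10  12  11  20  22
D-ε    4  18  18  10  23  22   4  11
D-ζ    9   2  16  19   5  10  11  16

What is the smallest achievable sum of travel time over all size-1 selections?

88

Open {D-ζ}.
  #1→D-ζ 9, #2→D-ζ 2, #3→D-ζ 16, #4→D-ζ 19, #5→D-ζ 5, #6→D-ζ 10, #7→D-ζ 11, #8→D-ζ 16  ⇒ total 88.
Compare {D-β}: total 99.
Compare {D-δ}: total 110.
No size-1 selection does better; minimum is 88.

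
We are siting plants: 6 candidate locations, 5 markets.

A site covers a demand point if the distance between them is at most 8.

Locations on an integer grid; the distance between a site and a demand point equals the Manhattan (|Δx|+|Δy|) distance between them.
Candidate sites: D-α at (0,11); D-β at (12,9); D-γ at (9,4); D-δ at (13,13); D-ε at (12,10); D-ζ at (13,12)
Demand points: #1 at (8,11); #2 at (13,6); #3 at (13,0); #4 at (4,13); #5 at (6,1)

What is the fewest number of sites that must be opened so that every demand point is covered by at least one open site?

Coverage sets (demand points within 8 of each site):
  D-α: {#1, #4}
  D-β: {#1, #2}
  D-γ: {#1, #2, #3, #5}
  D-δ: {#1, #2}
  D-ε: {#1, #2}
  D-ζ: {#1, #2}
No single site covers all 5 demand points.
But {D-α, D-γ} covers everything, so the minimum is 2.

2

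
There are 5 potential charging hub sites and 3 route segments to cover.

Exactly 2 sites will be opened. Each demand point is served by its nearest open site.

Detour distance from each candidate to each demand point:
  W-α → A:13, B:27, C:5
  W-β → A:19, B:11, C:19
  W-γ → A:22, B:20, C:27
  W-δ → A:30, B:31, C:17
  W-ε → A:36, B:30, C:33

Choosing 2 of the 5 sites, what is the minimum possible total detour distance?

29

Open {W-α, W-β}.
  A→W-α 13, B→W-β 11, C→W-α 5  ⇒ total 29.
Compare {W-α, W-γ}: total 38.
Compare {W-α, W-δ}: total 45.
No size-2 selection does better; minimum is 29.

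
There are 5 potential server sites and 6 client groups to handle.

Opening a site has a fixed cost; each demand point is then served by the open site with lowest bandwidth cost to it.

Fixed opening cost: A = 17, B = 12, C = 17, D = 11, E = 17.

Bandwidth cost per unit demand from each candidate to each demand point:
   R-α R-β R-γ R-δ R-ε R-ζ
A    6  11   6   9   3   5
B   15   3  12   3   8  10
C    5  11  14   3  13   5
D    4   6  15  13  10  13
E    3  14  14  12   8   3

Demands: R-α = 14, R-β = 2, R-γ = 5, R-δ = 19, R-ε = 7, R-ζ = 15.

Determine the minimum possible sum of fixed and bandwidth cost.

247

Open {A, B, E}: assign each demand point to its cheapest open site.
  R-α→E 14×3=42, R-β→B 2×3=6, R-γ→A 5×6=30, R-δ→B 19×3=57, R-ε→A 7×3=21, R-ζ→E 15×3=45
  bandwidth cost 201, fixed 46 → total 247.
Compare {A, B, D, E}: bandwidth cost 201 + fixed 57 = 258.
Compare {A, B, C, E}: bandwidth cost 201 + fixed 63 = 264.
Compare {A, C, E}: bandwidth cost 217 + fixed 51 = 268.
All other subsets cost ≥ 258. Minimum total cost: 247.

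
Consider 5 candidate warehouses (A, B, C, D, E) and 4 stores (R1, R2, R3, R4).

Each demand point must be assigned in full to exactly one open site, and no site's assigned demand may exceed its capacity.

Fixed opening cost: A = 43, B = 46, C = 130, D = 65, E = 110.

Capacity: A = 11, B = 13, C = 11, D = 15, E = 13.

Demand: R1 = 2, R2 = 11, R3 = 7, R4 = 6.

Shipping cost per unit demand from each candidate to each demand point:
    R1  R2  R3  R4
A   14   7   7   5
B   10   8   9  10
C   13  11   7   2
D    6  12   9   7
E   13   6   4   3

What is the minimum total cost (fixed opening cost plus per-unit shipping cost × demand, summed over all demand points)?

302

Open {A, D}; cheapest assignment that respects the capacities:
  A (cap 11, load 11): R2 — cost 11×7 = 77
  D (cap 15, load 15): R1, R3, R4 — cost 2×6 + 7×9 + 6×7 = 117
  Shipping 194, fixed 108 → total 302.
  Any other capacity-feasible assignment to {A, D} ships for at least 194.
Compare {B, E}: its best feasible assignment gives total 310.
Compare {B, D}: its best feasible assignment gives total 316.
Every other set of open sites that can feasibly serve all demand totals ≥ 310 even under its best assignment. Minimum: 302.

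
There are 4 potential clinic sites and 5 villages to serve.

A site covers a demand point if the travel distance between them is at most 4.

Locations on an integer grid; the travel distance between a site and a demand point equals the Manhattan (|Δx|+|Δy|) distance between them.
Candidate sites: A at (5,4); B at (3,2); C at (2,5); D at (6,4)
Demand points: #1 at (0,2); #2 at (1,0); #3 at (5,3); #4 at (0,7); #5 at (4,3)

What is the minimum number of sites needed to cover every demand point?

2

Coverage sets (demand points within 4 of each site):
  A: {#3, #5}
  B: {#1, #2, #3, #5}
  C: {#4, #5}
  D: {#3, #5}
No single site covers all 5 demand points.
But {B, C} covers everything, so the minimum is 2.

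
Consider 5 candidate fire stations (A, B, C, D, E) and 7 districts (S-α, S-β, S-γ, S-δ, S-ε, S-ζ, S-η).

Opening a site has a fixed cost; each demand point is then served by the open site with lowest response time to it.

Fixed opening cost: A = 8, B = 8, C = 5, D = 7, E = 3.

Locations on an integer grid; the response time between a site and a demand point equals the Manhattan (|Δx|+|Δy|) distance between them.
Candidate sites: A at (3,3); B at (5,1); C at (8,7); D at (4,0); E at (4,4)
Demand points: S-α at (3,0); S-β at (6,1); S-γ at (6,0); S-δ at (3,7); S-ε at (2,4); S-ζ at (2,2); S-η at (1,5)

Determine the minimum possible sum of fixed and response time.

30

Open {D, E}: assign each demand point to its cheapest open site.
  S-α→D 1, S-β→D 3, S-γ→D 2, S-δ→E 4, S-ε→E 2, S-ζ→D 4, S-η→E 4
  response time 20, fixed 10 → total 30.
Compare {B, E}: response time 20 + fixed 11 = 31.
Compare {E}: response time 30 + fixed 3 = 33.
Compare {A, D}: response time 18 + fixed 15 = 33.
All other subsets cost ≥ 31. Minimum total cost: 30.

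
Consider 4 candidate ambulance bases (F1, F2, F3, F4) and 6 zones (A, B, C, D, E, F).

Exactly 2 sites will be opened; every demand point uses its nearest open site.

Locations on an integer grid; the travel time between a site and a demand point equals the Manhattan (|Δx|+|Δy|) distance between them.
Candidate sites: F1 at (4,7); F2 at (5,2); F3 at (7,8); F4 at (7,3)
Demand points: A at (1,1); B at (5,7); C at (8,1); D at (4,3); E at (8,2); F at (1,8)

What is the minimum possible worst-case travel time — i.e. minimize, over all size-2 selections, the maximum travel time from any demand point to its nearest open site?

Open {F1, F2}.
  Farthest demand point is A at travel time 5 (to F2); all others are ≤ 5.
With {F2, F3} the worst case is 6.
With {F1, F4} the worst case is 8.
No size-2 selection achieves below 5.

5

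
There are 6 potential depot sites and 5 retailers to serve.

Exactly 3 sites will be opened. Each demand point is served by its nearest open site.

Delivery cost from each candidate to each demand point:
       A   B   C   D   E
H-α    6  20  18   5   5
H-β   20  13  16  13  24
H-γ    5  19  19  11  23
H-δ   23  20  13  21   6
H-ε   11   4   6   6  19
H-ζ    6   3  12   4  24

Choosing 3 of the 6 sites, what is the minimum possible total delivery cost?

Open {H-α, H-ε, H-ζ}.
  A→H-α 6, B→H-ζ 3, C→H-ε 6, D→H-ζ 4, E→H-α 5  ⇒ total 24.
Compare {H-α, H-γ, H-ε}: total 25.
Compare {H-δ, H-ε, H-ζ}: total 25.
No size-3 selection does better; minimum is 24.

24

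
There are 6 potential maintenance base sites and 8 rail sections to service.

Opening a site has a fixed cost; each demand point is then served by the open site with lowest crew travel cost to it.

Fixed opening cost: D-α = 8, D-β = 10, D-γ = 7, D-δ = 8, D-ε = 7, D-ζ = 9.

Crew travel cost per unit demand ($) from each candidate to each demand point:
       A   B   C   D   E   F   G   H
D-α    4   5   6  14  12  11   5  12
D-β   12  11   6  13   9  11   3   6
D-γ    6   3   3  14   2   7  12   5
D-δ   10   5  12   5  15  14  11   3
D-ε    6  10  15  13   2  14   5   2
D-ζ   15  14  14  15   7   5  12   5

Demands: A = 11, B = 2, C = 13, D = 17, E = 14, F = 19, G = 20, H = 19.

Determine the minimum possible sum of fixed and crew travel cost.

444

Open {D-α, D-β, D-γ, D-δ, D-ε, D-ζ}: assign each demand point to its cheapest open site.
  A→D-α 11×4=44, B→D-γ 2×3=6, C→D-γ 13×3=39, D→D-δ 17×5=85, E→D-γ 14×2=28, F→D-ζ 19×5=95, G→D-β 20×3=60, H→D-ε 19×2=38
  crew travel cost 395, fixed 49 → total 444.
Compare {D-α, D-β, D-γ, D-δ, D-ζ}: crew travel cost 414 + fixed 42 = 456.
Compare {D-β, D-γ, D-δ, D-ε, D-ζ}: crew travel cost 417 + fixed 41 = 458.
Compare {D-β, D-γ, D-δ, D-ζ}: crew travel cost 436 + fixed 34 = 470.
All other subsets cost ≥ 456. Minimum total cost: 444.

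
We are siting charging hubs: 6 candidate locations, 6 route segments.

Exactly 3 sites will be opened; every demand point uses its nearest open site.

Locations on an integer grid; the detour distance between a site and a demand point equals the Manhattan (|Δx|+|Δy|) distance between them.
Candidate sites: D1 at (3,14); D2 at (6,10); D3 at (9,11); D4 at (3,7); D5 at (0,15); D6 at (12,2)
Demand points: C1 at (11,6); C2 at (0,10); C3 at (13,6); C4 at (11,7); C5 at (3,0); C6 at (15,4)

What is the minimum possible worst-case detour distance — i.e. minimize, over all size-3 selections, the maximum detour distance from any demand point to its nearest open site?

7

Open {D1, D4, D6}.
  Farthest demand point is C5 at detour distance 7 (to D4); all others are ≤ 7.
With {D2, D4, D6} the worst case is 7.
With {D3, D4, D6} the worst case is 7.
No size-3 selection achieves below 7.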